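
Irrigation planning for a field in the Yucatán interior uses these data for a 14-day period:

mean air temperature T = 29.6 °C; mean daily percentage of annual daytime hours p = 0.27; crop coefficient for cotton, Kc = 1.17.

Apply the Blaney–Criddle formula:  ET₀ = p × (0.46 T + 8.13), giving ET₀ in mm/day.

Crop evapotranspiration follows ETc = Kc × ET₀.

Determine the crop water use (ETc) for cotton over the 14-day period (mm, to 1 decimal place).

ET₀ = 0.27 × (0.46 × 29.6 + 8.13) = 0.27 × 21.746 = 5.8714 mm/d
ETc = Kc × ET₀ = 1.17 × 5.8714 = 6.8695 mm/d
Over 14 days: 6.8695 × 14 = 96.173 mm

96.2 mm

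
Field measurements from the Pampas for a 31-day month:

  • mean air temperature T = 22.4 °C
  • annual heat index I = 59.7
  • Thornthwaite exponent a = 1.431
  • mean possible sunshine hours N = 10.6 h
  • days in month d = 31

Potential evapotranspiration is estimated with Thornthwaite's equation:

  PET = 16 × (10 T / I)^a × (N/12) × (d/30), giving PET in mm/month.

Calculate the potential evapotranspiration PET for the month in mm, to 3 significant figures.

96.9 mm

10T/I = 10 × 22.4 / 59.7 = 3.7521
(10T/I)^a = 3.7521^1.431 = 6.6342
Uncorrected PET = 16 × 6.6342 = 106.147 mm
Correction = (N/12)(d/30) = (10.6/12)(31/30) = 0.9128
PET = 106.147 × 0.9128 = 96.891 mm/month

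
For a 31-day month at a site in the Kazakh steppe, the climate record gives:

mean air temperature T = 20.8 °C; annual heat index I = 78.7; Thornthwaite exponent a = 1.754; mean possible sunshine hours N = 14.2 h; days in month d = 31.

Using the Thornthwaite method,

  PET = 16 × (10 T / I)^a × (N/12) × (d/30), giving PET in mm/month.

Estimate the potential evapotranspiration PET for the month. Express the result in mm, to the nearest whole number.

10T/I = 10 × 20.8 / 78.7 = 2.6429
(10T/I)^a = 2.6429^1.754 = 5.4996
Uncorrected PET = 16 × 5.4996 = 87.994 mm
Correction = (N/12)(d/30) = (14.2/12)(31/30) = 1.2228
PET = 87.994 × 1.2228 = 107.599 mm/month

108 mm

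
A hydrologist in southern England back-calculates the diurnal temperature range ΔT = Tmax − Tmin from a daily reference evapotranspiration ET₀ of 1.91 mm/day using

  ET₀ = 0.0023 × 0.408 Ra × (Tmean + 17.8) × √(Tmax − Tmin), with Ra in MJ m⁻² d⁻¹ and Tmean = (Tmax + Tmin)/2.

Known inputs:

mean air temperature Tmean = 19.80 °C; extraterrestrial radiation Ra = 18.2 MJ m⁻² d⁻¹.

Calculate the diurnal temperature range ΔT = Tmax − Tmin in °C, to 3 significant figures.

√ΔT = ET₀ / [0.0023 × 0.408 × Ra × (Tmean+17.8)] = 1.91 / (0.0023 × 7.4256 × 37.60) = 2.9743
ΔT = 2.9743² = 8.846 °C

8.85 °C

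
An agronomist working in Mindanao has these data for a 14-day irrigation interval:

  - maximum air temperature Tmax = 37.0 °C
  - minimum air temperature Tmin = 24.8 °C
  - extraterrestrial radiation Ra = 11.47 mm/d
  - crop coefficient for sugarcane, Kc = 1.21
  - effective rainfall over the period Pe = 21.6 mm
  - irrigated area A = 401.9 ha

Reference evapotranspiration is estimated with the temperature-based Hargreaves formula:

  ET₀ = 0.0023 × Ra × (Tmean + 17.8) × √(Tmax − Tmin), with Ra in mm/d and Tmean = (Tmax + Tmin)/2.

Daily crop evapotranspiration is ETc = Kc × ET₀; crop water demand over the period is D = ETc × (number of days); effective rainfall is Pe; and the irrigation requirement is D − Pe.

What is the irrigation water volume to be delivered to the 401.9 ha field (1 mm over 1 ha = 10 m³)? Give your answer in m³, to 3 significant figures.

219000 m³

Tmean = (37.0 + 24.8)/2 = 30.90 °C
ET₀ = 0.0023 × 11.47 × (30.90 + 17.8) × √12.2 = 0.0023 × 11.47 × 48.70 × 3.4928 = 4.4874 mm/d
ETc = Kc × ET₀ = 1.21 × 4.4874 = 5.4298 mm/d
Crop demand D = ETc × 14 d = 5.4298 × 14 = 76.017 mm
D − Pe = 76.017 − 21.6 = 54.417 mm
Volume = 54.417 mm × 401.9 ha × 10 = 218701.9 m³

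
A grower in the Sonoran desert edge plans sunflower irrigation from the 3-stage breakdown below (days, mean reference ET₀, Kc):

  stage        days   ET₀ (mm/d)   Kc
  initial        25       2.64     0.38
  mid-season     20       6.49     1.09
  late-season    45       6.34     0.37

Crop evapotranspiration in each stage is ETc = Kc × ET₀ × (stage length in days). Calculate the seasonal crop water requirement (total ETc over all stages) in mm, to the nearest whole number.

272 mm

initial: 0.38 × 2.64 × 25 = 25.08 mm
mid-season: 1.09 × 6.49 × 20 = 141.48 mm
late-season: 0.37 × 6.34 × 45 = 105.56 mm
Seasonal total = 272.12 mm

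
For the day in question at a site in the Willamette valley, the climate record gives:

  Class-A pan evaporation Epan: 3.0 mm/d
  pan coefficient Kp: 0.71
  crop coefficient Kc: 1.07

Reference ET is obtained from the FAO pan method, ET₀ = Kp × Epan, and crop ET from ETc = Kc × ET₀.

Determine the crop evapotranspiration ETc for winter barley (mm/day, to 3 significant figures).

ET₀ = 0.71 × 3.0 = 2.1300 mm/d
ETc = Kc × ET₀ = 1.07 × 2.1300 = 2.2791 mm/d

2.28 mm/day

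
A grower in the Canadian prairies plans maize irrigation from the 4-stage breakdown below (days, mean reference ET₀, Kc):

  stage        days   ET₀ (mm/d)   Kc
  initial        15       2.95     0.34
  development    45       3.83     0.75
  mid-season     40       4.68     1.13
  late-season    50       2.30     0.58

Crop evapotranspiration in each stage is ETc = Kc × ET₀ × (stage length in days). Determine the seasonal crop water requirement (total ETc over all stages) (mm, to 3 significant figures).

initial: 0.34 × 2.95 × 15 = 15.05 mm
development: 0.75 × 3.83 × 45 = 129.26 mm
mid-season: 1.13 × 4.68 × 40 = 211.54 mm
late-season: 0.58 × 2.30 × 50 = 66.70 mm
Seasonal total = 422.55 mm

423 mm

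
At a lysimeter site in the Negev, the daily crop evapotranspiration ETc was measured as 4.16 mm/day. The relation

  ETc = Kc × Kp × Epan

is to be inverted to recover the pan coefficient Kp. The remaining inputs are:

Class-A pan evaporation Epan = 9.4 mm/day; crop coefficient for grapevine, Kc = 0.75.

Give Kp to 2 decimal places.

ETc = Kc × Kp × Epan  ⇒  Kp = ETc / (Kc × Epan)
Kp = 4.16 / (0.75 × 9.4) = 4.16 / 7.050 = 0.5901

0.59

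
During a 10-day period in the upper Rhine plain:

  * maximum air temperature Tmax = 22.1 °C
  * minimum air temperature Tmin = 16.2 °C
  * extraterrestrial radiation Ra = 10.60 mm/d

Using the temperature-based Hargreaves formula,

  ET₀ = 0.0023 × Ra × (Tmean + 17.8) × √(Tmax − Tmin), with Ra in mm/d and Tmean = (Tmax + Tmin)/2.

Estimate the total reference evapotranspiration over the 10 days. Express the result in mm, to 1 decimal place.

21.9 mm

Tmean = (22.1 + 16.2)/2 = 19.15 °C
ET₀ = 0.0023 × 10.60 × (19.15 + 17.8) × √5.9 = 0.0023 × 10.60 × 36.95 × 2.4290 = 2.1881 mm/d
Over 10 days: 2.1881 × 10 = 21.881 mm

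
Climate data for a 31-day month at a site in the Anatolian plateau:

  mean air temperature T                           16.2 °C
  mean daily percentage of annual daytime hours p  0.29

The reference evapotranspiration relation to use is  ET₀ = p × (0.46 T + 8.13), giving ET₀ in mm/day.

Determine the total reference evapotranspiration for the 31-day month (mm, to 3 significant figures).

ET₀ = 0.29 × (0.46 × 16.2 + 8.13) = 0.29 × 15.582 = 4.5188 mm/d
Monthly total = 4.5188 × 31 = 140.083 mm

140 mm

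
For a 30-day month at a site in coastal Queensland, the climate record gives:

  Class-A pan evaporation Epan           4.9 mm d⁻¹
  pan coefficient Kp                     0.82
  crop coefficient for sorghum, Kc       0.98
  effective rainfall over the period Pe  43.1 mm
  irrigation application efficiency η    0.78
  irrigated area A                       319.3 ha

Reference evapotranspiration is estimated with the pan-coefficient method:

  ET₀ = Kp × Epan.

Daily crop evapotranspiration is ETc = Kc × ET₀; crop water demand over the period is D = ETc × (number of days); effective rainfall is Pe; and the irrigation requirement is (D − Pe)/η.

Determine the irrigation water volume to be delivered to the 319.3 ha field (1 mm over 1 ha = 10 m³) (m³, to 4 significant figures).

307100 m³

ET₀ = 0.82 × 4.9 = 4.0180 mm/d
ETc = Kc × ET₀ = 0.98 × 4.0180 = 3.9376 mm/d
Crop demand D = ETc × 30 d = 3.9376 × 30 = 118.128 mm
D − Pe = 118.128 − 43.1 = 75.028 mm
Gross irrigation = 75.028 / 0.78 = 96.190 mm
Volume = 96.190 mm × 319.3 ha × 10 = 307134.7 m³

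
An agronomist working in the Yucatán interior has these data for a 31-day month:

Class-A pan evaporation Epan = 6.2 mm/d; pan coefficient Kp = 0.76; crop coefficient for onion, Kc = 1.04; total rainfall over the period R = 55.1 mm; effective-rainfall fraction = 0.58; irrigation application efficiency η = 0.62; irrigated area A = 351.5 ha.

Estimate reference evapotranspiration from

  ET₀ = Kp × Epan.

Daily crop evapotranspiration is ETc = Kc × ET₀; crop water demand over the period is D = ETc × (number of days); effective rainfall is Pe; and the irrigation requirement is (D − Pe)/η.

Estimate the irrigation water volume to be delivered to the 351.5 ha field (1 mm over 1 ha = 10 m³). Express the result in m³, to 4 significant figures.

ET₀ = 0.76 × 6.2 = 4.7120 mm/d
ETc = Kc × ET₀ = 1.04 × 4.7120 = 4.9005 mm/d
Crop demand D = ETc × 31 d = 4.9005 × 31 = 151.916 mm
Pe = 0.58 × 55.1 = 31.958 mm
D − Pe = 151.916 − 31.958 = 119.958 mm
Gross irrigation = 119.958 / 0.62 = 193.481 mm
Volume = 193.481 mm × 351.5 ha × 10 = 680085.7 m³

680100 m³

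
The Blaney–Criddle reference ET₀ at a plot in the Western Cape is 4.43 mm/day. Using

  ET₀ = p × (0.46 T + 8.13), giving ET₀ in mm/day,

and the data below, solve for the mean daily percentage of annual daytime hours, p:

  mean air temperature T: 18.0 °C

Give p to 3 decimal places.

p = ET₀ / (0.46 T + 8.13) = 4.43 / (0.46 × 18.0 + 8.13) = 4.43 / 16.410 = 0.2700

0.270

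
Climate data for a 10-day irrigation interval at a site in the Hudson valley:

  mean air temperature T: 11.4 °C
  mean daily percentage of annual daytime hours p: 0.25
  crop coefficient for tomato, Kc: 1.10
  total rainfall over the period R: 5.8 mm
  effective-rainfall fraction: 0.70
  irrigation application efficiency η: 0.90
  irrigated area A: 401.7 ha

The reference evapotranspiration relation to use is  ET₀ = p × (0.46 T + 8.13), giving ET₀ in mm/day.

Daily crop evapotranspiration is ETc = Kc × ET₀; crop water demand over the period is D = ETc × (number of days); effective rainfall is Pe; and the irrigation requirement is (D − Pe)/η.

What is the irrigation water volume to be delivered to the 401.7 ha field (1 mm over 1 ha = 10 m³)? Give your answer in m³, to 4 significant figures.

ET₀ = 0.25 × (0.46 × 11.4 + 8.13) = 0.25 × 13.374 = 3.3435 mm/d
ETc = Kc × ET₀ = 1.10 × 3.3435 = 3.6779 mm/d
Crop demand D = ETc × 10 d = 3.6779 × 10 = 36.779 mm
Pe = 0.70 × 5.8 = 4.060 mm
D − Pe = 36.779 − 4.060 = 32.719 mm
Gross irrigation = 32.719 / 0.90 = 36.354 mm
Volume = 36.354 mm × 401.7 ha × 10 = 146034.0 m³

146000 m³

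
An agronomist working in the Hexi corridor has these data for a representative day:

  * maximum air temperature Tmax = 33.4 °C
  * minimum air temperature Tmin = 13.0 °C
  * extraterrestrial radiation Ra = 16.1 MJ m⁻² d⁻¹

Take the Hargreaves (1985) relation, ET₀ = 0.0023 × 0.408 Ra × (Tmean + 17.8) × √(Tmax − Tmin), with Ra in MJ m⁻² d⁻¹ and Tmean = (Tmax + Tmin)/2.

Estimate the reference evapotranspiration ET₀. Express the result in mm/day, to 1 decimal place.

Tmean = (33.4 + 13.0)/2 = 23.20 °C
0.408 Ra = 0.408 × 16.1 = 6.5688 mm/d equivalent
ET₀ = 0.0023 × 6.5688 × (23.20 + 17.8) × √20.4 = 0.0023 × 6.5688 × 41.00 × 4.5166 = 2.7978 mm/d

2.8 mm/day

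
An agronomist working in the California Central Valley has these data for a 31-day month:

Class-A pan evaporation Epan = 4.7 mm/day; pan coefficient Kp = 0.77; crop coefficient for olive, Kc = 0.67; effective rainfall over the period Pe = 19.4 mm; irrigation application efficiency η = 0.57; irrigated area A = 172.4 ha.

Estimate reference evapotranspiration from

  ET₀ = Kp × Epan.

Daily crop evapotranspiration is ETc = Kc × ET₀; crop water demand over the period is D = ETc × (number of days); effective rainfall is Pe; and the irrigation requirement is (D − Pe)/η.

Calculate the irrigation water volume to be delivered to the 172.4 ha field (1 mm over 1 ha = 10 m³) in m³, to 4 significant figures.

168700 m³

ET₀ = 0.77 × 4.7 = 3.6190 mm/d
ETc = Kc × ET₀ = 0.67 × 3.6190 = 2.4247 mm/d
Crop demand D = ETc × 31 d = 2.4247 × 31 = 75.166 mm
D − Pe = 75.166 − 19.4 = 55.766 mm
Gross irrigation = 55.766 / 0.57 = 97.835 mm
Volume = 97.835 mm × 172.4 ha × 10 = 168667.5 m³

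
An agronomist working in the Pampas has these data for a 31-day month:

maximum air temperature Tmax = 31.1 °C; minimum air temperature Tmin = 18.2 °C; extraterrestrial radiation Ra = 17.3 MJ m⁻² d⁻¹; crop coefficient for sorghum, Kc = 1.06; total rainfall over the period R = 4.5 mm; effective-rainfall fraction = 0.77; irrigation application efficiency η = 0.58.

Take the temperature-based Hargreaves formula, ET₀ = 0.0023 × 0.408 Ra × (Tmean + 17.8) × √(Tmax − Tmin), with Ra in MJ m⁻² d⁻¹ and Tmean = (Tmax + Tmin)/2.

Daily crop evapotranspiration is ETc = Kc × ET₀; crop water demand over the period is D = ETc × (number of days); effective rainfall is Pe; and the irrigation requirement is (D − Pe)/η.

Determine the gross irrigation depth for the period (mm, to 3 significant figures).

Tmean = (31.1 + 18.2)/2 = 24.65 °C
0.408 Ra = 0.408 × 17.3 = 7.0584 mm/d equivalent
ET₀ = 0.0023 × 7.0584 × (24.65 + 17.8) × √12.9 = 0.0023 × 7.0584 × 42.45 × 3.5917 = 2.4752 mm/d
ETc = Kc × ET₀ = 1.06 × 2.4752 = 2.6237 mm/d
Crop demand D = ETc × 31 d = 2.6237 × 31 = 81.335 mm
Pe = 0.77 × 4.5 = 3.465 mm
D − Pe = 81.335 − 3.465 = 77.870 mm
Gross irrigation = 77.870 / 0.58 = 134.259 mm

134 mm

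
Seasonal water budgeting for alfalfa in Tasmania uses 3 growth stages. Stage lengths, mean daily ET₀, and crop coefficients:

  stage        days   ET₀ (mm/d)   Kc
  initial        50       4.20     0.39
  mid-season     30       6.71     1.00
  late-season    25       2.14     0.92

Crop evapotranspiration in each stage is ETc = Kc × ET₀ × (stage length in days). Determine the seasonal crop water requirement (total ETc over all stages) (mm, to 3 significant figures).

initial: 0.39 × 4.20 × 50 = 81.90 mm
mid-season: 1.00 × 6.71 × 30 = 201.30 mm
late-season: 0.92 × 2.14 × 25 = 49.22 mm
Seasonal total = 332.42 mm

332 mm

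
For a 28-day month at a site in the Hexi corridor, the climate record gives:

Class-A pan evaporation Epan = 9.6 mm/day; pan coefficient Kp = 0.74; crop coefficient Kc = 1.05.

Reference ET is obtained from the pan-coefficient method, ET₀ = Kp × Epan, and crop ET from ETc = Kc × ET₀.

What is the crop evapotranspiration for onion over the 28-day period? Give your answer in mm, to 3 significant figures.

209 mm

ET₀ = 0.74 × 9.6 = 7.1040 mm/d
ETc = Kc × ET₀ = 1.05 × 7.1040 = 7.4592 mm/d
Over 28 days: 7.4592 × 28 = 208.858 mm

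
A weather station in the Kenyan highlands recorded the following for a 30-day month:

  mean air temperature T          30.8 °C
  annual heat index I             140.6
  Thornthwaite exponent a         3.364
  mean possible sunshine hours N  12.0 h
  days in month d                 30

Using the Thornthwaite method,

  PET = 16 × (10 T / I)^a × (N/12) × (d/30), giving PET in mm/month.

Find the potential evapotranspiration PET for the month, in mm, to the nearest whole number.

224 mm

10T/I = 10 × 30.8 / 140.6 = 2.1906
(10T/I)^a = 2.1906^3.364 = 13.9847
Uncorrected PET = 16 × 13.9847 = 223.755 mm
Correction = (N/12)(d/30) = (12.0/12)(30/30) = 1.0000
PET = 223.755 × 1.0000 = 223.755 mm/month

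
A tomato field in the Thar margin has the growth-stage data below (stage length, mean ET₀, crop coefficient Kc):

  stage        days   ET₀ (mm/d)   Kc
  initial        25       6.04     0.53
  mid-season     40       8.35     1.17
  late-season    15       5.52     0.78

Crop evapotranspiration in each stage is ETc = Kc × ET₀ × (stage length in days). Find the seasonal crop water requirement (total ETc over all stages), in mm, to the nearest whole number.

535 mm

initial: 0.53 × 6.04 × 25 = 80.03 mm
mid-season: 1.17 × 8.35 × 40 = 390.78 mm
late-season: 0.78 × 5.52 × 15 = 64.58 mm
Seasonal total = 535.39 mm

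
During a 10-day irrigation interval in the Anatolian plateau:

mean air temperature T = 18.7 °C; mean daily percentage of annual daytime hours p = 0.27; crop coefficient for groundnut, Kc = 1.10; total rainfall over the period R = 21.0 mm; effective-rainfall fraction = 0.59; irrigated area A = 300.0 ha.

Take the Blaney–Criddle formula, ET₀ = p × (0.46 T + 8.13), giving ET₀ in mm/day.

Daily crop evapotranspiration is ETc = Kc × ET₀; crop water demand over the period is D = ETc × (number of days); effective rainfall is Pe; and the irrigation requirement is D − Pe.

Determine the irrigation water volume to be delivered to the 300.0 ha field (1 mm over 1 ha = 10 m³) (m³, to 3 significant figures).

ET₀ = 0.27 × (0.46 × 18.7 + 8.13) = 0.27 × 16.732 = 4.5176 mm/d
ETc = Kc × ET₀ = 1.10 × 4.5176 = 4.9694 mm/d
Crop demand D = ETc × 10 d = 4.9694 × 10 = 49.694 mm
Pe = 0.59 × 21.0 = 12.390 mm
D − Pe = 49.694 − 12.390 = 37.304 mm
Volume = 37.304 mm × 300.0 ha × 10 = 111912.0 m³

112000 m³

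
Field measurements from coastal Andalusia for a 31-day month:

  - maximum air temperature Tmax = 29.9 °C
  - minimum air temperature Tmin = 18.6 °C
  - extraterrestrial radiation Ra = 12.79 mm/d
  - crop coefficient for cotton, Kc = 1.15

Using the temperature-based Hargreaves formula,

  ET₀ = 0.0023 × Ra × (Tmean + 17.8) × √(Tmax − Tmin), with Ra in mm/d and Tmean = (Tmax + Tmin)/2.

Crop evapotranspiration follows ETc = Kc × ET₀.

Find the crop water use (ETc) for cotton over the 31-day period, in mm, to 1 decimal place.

Tmean = (29.9 + 18.6)/2 = 24.25 °C
ET₀ = 0.0023 × 12.79 × (24.25 + 17.8) × √11.3 = 0.0023 × 12.79 × 42.05 × 3.3615 = 4.1581 mm/d
ETc = Kc × ET₀ = 1.15 × 4.1581 = 4.7818 mm/d
Over 31 days: 4.7818 × 31 = 148.236 mm

148.2 mm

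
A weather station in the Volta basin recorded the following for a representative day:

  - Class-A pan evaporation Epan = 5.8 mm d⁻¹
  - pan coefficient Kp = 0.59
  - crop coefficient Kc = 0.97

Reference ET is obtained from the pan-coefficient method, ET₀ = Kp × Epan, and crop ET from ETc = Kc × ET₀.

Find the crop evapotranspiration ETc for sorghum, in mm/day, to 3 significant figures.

ET₀ = 0.59 × 5.8 = 3.4220 mm/d
ETc = Kc × ET₀ = 0.97 × 3.4220 = 3.3193 mm/d

3.32 mm/day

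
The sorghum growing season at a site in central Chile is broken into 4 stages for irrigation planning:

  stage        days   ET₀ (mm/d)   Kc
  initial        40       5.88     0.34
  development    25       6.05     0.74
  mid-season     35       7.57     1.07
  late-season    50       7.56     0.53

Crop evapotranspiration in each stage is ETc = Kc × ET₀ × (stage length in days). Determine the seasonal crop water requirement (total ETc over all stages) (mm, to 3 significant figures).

676 mm

initial: 0.34 × 5.88 × 40 = 79.97 mm
development: 0.74 × 6.05 × 25 = 111.93 mm
mid-season: 1.07 × 7.57 × 35 = 283.50 mm
late-season: 0.53 × 7.56 × 50 = 200.34 mm
Seasonal total = 675.74 mm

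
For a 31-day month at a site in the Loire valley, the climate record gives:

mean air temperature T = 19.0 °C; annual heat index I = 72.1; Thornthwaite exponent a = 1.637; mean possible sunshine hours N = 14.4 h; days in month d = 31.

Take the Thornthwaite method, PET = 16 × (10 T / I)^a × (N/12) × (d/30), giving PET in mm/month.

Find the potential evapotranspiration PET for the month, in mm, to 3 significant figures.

10T/I = 10 × 19.0 / 72.1 = 2.6352
(10T/I)^a = 2.6352^1.637 = 4.8851
Uncorrected PET = 16 × 4.8851 = 78.162 mm
Correction = (N/12)(d/30) = (14.4/12)(31/30) = 1.2400
PET = 78.162 × 1.2400 = 96.921 mm/month

96.9 mm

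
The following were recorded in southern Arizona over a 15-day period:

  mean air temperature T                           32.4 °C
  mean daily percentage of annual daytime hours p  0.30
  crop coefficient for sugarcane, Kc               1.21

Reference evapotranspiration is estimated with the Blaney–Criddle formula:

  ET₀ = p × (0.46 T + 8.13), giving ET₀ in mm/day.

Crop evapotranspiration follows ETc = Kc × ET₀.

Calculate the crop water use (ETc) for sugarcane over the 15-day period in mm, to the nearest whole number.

125 mm

ET₀ = 0.30 × (0.46 × 32.4 + 8.13) = 0.30 × 23.034 = 6.9102 mm/d
ETc = Kc × ET₀ = 1.21 × 6.9102 = 8.3613 mm/d
Over 15 days: 8.3613 × 15 = 125.420 mm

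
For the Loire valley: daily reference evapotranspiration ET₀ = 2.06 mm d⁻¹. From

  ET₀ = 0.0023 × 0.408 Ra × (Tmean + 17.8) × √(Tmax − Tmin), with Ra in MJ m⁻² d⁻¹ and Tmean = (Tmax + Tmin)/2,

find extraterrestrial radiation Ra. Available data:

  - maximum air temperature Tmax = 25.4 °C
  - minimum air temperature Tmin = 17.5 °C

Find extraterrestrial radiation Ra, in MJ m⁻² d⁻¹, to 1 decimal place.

19.9 MJ m⁻² d⁻¹

Tmean = (25.4+17.5)/2 = 21.45 °C; ΔT = 7.9
Ra = ET₀ / [0.0023 × 0.408 × (Tmean+17.8) × √ΔT]
   = 2.06 / (0.0023 × 0.408 × 39.25 × 2.8107) = 19.899 MJ m⁻² d⁻¹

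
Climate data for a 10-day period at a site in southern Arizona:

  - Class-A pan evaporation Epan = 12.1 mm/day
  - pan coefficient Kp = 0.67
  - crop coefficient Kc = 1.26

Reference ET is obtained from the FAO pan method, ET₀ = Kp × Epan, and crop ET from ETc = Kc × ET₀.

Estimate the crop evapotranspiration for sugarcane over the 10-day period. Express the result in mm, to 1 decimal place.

ET₀ = 0.67 × 12.1 = 8.1070 mm/d
ETc = Kc × ET₀ = 1.26 × 8.1070 = 10.2148 mm/d
Over 10 days: 10.2148 × 10 = 102.148 mm

102.1 mm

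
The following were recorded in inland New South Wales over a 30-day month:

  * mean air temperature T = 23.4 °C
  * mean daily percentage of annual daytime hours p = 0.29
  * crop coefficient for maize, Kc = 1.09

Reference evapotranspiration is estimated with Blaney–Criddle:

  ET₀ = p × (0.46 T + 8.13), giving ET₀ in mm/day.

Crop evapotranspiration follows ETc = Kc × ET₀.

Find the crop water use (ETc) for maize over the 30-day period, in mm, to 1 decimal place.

179.2 mm

ET₀ = 0.29 × (0.46 × 23.4 + 8.13) = 0.29 × 18.894 = 5.4793 mm/d
ETc = Kc × ET₀ = 1.09 × 5.4793 = 5.9724 mm/d
Over 30 days: 5.9724 × 30 = 179.172 mm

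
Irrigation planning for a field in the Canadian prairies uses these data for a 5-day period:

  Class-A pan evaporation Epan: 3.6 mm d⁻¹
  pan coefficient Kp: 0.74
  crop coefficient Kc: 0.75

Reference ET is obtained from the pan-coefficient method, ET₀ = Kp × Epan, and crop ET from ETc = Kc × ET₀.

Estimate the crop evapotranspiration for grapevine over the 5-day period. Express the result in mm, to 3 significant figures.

ET₀ = 0.74 × 3.6 = 2.6640 mm/d
ETc = Kc × ET₀ = 0.75 × 2.6640 = 1.9980 mm/d
Over 5 days: 1.9980 × 5 = 9.990 mm

9.99 mm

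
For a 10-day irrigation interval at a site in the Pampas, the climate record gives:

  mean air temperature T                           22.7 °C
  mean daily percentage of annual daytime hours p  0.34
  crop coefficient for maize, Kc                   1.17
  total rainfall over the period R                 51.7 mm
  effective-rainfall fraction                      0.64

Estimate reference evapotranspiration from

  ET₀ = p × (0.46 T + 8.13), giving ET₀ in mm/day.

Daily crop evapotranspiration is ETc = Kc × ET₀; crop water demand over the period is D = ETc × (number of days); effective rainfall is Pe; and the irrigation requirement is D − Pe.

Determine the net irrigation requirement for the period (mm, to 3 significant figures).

40.8 mm

ET₀ = 0.34 × (0.46 × 22.7 + 8.13) = 0.34 × 18.572 = 6.3145 mm/d
ETc = Kc × ET₀ = 1.17 × 6.3145 = 7.3880 mm/d
Crop demand D = ETc × 10 d = 7.3880 × 10 = 73.880 mm
Pe = 0.64 × 51.7 = 33.088 mm
D − Pe = 73.880 − 33.088 = 40.792 mm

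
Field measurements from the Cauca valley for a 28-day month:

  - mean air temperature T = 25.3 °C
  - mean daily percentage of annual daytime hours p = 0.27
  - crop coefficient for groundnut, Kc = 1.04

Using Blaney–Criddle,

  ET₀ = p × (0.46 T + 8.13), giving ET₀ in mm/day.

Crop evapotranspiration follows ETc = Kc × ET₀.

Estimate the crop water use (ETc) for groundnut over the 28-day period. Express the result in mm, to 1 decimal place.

ET₀ = 0.27 × (0.46 × 25.3 + 8.13) = 0.27 × 19.768 = 5.3374 mm/d
ETc = Kc × ET₀ = 1.04 × 5.3374 = 5.5509 mm/d
Over 28 days: 5.5509 × 28 = 155.425 mm

155.4 mm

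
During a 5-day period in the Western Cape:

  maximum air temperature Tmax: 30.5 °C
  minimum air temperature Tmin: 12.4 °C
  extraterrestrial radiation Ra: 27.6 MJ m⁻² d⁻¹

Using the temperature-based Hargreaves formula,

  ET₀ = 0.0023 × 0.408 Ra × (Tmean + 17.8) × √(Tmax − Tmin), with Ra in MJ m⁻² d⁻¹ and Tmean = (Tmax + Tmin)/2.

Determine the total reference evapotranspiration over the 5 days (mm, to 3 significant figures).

Tmean = (30.5 + 12.4)/2 = 21.45 °C
0.408 Ra = 0.408 × 27.6 = 11.2608 mm/d equivalent
ET₀ = 0.0023 × 11.2608 × (21.45 + 17.8) × √18.1 = 0.0023 × 11.2608 × 39.25 × 4.2544 = 4.3249 mm/d
Over 5 days: 4.3249 × 5 = 21.625 mm

21.6 mm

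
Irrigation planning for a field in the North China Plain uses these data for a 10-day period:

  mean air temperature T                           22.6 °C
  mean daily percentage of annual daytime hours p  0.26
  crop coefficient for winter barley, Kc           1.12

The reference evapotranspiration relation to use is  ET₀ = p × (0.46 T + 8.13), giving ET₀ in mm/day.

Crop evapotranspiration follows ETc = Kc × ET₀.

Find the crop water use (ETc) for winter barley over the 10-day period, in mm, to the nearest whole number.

ET₀ = 0.26 × (0.46 × 22.6 + 8.13) = 0.26 × 18.526 = 4.8168 mm/d
ETc = Kc × ET₀ = 1.12 × 4.8168 = 5.3948 mm/d
Over 10 days: 5.3948 × 10 = 53.948 mm

54 mm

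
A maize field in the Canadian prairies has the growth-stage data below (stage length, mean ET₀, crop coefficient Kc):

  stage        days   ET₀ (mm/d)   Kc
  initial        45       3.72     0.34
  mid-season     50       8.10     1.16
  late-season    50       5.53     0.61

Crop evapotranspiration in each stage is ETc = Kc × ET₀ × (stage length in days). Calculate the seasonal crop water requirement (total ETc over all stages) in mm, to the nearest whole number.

initial: 0.34 × 3.72 × 45 = 56.92 mm
mid-season: 1.16 × 8.10 × 50 = 469.80 mm
late-season: 0.61 × 5.53 × 50 = 168.67 mm
Seasonal total = 695.39 mm

695 mm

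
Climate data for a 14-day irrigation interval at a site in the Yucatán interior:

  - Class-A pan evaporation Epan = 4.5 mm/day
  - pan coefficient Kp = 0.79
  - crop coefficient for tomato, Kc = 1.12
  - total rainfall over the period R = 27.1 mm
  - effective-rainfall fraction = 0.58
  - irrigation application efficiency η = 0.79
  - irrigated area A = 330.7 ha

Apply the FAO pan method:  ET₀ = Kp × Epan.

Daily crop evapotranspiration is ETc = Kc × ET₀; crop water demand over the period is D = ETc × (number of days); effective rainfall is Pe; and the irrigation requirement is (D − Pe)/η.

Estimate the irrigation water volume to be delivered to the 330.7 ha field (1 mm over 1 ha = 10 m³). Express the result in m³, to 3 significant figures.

168000 m³

ET₀ = 0.79 × 4.5 = 3.5550 mm/d
ETc = Kc × ET₀ = 1.12 × 3.5550 = 3.9816 mm/d
Crop demand D = ETc × 14 d = 3.9816 × 14 = 55.742 mm
Pe = 0.58 × 27.1 = 15.718 mm
D − Pe = 55.742 − 15.718 = 40.024 mm
Gross irrigation = 40.024 / 0.79 = 50.663 mm
Volume = 50.663 mm × 330.7 ha × 10 = 167542.5 m³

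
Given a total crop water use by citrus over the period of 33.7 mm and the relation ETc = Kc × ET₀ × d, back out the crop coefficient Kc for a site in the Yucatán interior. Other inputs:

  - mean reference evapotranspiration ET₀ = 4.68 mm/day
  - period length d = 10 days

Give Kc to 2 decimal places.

0.72

ETc = Kc × ET₀ × d  ⇒  Kc = ETc / (ET₀ × d)
Kc = 33.7 / (4.68 × 10) = 33.7 / 46.80 = 0.7201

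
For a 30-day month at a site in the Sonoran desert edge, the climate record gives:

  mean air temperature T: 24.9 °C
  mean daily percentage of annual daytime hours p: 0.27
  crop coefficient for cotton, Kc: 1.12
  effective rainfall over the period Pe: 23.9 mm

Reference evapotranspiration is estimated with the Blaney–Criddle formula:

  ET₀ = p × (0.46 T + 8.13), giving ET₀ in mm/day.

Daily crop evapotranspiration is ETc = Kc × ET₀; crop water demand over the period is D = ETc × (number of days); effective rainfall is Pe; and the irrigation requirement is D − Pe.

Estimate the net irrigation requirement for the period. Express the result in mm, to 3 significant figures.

ET₀ = 0.27 × (0.46 × 24.9 + 8.13) = 0.27 × 19.584 = 5.2877 mm/d
ETc = Kc × ET₀ = 1.12 × 5.2877 = 5.9222 mm/d
Crop demand D = ETc × 30 d = 5.9222 × 30 = 177.666 mm
D − Pe = 177.666 − 23.9 = 153.766 mm

154 mm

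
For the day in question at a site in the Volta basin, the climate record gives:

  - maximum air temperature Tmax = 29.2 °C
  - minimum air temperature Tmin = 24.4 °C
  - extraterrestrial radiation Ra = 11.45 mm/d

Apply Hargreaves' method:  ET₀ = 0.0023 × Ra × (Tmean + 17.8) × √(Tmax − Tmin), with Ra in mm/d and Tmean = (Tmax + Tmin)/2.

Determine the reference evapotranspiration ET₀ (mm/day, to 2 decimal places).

2.57 mm/day

Tmean = (29.2 + 24.4)/2 = 26.80 °C
ET₀ = 0.0023 × 11.45 × (26.80 + 17.8) × √4.8 = 0.0023 × 11.45 × 44.60 × 2.1909 = 2.5733 mm/d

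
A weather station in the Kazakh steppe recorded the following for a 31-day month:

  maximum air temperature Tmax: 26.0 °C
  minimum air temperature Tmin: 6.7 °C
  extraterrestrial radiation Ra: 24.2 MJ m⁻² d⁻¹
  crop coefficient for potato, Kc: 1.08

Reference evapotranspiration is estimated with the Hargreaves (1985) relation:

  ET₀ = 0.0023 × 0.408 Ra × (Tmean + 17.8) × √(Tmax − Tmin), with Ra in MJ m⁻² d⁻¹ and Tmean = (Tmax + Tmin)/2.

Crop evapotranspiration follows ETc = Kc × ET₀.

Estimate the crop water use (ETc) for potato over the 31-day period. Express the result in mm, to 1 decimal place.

Tmean = (26.0 + 6.7)/2 = 16.35 °C
0.408 Ra = 0.408 × 24.2 = 9.8736 mm/d equivalent
ET₀ = 0.0023 × 9.8736 × (16.35 + 17.8) × √19.3 = 0.0023 × 9.8736 × 34.15 × 4.3932 = 3.4070 mm/d
ETc = Kc × ET₀ = 1.08 × 3.4070 = 3.6796 mm/d
Over 31 days: 3.6796 × 31 = 114.068 mm

114.1 mm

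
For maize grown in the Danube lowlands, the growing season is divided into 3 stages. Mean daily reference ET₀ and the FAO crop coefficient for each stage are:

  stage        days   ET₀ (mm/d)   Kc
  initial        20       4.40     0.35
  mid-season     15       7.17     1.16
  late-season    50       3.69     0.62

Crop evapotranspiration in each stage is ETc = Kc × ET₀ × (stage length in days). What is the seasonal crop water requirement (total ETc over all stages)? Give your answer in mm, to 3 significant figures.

270 mm

initial: 0.35 × 4.40 × 20 = 30.80 mm
mid-season: 1.16 × 7.17 × 15 = 124.76 mm
late-season: 0.62 × 3.69 × 50 = 114.39 mm
Seasonal total = 269.95 mm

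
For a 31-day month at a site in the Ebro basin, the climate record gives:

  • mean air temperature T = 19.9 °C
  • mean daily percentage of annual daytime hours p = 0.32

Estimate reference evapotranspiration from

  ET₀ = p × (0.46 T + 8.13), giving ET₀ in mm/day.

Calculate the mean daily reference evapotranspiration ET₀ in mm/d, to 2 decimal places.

5.53 mm/d

ET₀ = 0.32 × (0.46 × 19.9 + 8.13) = 0.32 × 17.284 = 5.5309 mm/d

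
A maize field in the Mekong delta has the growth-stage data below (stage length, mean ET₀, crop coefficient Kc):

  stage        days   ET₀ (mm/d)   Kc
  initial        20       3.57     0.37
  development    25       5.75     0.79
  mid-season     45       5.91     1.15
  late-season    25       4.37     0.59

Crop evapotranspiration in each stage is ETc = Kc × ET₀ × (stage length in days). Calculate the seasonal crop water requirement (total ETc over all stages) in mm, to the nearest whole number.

510 mm

initial: 0.37 × 3.57 × 20 = 26.42 mm
development: 0.79 × 5.75 × 25 = 113.56 mm
mid-season: 1.15 × 5.91 × 45 = 305.84 mm
late-season: 0.59 × 4.37 × 25 = 64.46 mm
Seasonal total = 510.28 mm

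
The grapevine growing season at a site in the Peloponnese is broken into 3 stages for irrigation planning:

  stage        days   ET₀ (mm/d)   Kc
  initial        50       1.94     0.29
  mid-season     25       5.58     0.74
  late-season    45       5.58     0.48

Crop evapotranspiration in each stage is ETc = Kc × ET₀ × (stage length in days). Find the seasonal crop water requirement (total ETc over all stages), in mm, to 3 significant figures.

initial: 0.29 × 1.94 × 50 = 28.13 mm
mid-season: 0.74 × 5.58 × 25 = 103.23 mm
late-season: 0.48 × 5.58 × 45 = 120.53 mm
Seasonal total = 251.89 mm

252 mm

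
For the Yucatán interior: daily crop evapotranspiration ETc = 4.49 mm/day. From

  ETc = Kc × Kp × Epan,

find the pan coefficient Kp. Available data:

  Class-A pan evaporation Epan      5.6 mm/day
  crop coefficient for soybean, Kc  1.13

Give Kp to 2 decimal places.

0.71

ETc = Kc × Kp × Epan  ⇒  Kp = ETc / (Kc × Epan)
Kp = 4.49 / (1.13 × 5.6) = 4.49 / 6.328 = 0.7095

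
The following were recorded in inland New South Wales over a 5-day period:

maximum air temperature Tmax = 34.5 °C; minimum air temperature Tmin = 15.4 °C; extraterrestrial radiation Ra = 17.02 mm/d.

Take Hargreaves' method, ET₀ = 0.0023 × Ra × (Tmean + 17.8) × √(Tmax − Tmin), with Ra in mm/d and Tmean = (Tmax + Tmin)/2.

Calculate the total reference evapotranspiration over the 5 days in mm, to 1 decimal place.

36.6 mm

Tmean = (34.5 + 15.4)/2 = 24.95 °C
ET₀ = 0.0023 × 17.02 × (24.95 + 17.8) × √19.1 = 0.0023 × 17.02 × 42.75 × 4.3704 = 7.3138 mm/d
Over 5 days: 7.3138 × 5 = 36.569 mm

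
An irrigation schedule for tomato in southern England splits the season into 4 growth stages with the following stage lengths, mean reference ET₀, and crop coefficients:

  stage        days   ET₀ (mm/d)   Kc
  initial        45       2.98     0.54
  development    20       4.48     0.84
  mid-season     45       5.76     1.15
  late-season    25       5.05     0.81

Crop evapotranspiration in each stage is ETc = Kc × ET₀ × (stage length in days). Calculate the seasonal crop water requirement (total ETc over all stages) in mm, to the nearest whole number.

548 mm

initial: 0.54 × 2.98 × 45 = 72.41 mm
development: 0.84 × 4.48 × 20 = 75.26 mm
mid-season: 1.15 × 5.76 × 45 = 298.08 mm
late-season: 0.81 × 5.05 × 25 = 102.26 mm
Seasonal total = 548.01 mm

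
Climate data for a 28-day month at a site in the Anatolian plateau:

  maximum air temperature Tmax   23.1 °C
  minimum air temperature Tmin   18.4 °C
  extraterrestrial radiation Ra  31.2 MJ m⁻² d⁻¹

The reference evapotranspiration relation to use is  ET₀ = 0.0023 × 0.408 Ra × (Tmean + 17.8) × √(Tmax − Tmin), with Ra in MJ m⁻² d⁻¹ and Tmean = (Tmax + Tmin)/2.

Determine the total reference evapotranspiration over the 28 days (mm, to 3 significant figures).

Tmean = (23.1 + 18.4)/2 = 20.75 °C
0.408 Ra = 0.408 × 31.2 = 12.7296 mm/d equivalent
ET₀ = 0.0023 × 12.7296 × (20.75 + 17.8) × √4.7 = 0.0023 × 12.7296 × 38.55 × 2.1679 = 2.4468 mm/d
Over 28 days: 2.4468 × 28 = 68.510 mm

68.5 mm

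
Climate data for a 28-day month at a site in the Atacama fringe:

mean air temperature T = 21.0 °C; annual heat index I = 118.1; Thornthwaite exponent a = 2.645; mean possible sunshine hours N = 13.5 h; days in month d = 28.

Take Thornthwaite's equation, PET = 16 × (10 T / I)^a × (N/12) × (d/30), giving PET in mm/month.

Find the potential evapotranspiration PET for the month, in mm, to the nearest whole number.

10T/I = 10 × 21.0 / 118.1 = 1.7782
(10T/I)^a = 1.7782^2.645 = 4.5835
Uncorrected PET = 16 × 4.5835 = 73.336 mm
Correction = (N/12)(d/30) = (13.5/12)(28/30) = 1.0500
PET = 73.336 × 1.0500 = 77.003 mm/month

77 mm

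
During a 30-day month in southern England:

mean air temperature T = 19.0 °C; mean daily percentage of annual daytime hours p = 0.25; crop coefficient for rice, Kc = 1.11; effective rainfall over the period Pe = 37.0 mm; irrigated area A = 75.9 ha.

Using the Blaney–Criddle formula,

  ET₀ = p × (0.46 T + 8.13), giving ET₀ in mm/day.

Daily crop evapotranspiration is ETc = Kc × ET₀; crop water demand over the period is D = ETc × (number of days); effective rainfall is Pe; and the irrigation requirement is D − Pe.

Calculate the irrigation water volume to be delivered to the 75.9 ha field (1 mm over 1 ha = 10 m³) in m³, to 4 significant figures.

ET₀ = 0.25 × (0.46 × 19.0 + 8.13) = 0.25 × 16.870 = 4.2175 mm/d
ETc = Kc × ET₀ = 1.11 × 4.2175 = 4.6814 mm/d
Crop demand D = ETc × 30 d = 4.6814 × 30 = 140.442 mm
D − Pe = 140.442 − 37.0 = 103.442 mm
Volume = 103.442 mm × 75.9 ha × 10 = 78512.5 m³

78510 m³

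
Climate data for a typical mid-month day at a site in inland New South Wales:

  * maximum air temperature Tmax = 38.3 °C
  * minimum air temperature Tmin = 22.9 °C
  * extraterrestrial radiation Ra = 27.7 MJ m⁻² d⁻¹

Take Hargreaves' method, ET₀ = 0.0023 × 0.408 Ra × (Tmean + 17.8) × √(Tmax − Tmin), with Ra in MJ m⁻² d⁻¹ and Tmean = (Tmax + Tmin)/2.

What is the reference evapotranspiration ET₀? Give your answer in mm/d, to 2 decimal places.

Tmean = (38.3 + 22.9)/2 = 30.60 °C
0.408 Ra = 0.408 × 27.7 = 11.3016 mm/d equivalent
ET₀ = 0.0023 × 11.3016 × (30.60 + 17.8) × √15.4 = 0.0023 × 11.3016 × 48.40 × 3.9243 = 4.9371 mm/d

4.94 mm/d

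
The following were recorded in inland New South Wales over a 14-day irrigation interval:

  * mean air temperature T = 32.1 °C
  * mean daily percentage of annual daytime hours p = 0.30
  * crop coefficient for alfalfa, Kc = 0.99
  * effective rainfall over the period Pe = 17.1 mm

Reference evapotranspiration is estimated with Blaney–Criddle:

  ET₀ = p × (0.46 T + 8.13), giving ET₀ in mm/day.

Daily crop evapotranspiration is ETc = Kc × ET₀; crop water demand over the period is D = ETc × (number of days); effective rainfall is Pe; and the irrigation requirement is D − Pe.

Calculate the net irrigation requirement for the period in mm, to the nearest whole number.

ET₀ = 0.30 × (0.46 × 32.1 + 8.13) = 0.30 × 22.896 = 6.8688 mm/d
ETc = Kc × ET₀ = 0.99 × 6.8688 = 6.8001 mm/d
Crop demand D = ETc × 14 d = 6.8001 × 14 = 95.201 mm
D − Pe = 95.201 − 17.1 = 78.101 mm

78 mm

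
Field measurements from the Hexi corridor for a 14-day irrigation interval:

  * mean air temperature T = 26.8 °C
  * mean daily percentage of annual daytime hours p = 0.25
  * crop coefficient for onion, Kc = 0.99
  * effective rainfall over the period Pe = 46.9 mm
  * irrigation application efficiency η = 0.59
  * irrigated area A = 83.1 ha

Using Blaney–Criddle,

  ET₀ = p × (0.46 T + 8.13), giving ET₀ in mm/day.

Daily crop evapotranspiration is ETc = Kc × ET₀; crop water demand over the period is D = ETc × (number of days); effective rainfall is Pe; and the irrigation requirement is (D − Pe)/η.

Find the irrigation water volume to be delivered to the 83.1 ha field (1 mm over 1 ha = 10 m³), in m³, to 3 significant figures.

33800 m³

ET₀ = 0.25 × (0.46 × 26.8 + 8.13) = 0.25 × 20.458 = 5.1145 mm/d
ETc = Kc × ET₀ = 0.99 × 5.1145 = 5.0634 mm/d
Crop demand D = ETc × 14 d = 5.0634 × 14 = 70.888 mm
D − Pe = 70.888 − 46.9 = 23.988 mm
Gross irrigation = 23.988 / 0.59 = 40.658 mm
Volume = 40.658 mm × 83.1 ha × 10 = 33786.8 m³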